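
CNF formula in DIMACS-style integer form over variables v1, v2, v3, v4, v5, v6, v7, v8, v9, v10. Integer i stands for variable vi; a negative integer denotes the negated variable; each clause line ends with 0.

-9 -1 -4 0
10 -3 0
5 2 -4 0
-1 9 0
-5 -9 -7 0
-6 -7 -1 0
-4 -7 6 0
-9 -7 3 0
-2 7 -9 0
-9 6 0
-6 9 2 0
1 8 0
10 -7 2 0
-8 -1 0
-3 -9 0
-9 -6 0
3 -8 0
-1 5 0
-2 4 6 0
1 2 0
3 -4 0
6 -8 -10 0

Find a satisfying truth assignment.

Try v1 = False.
  then v8 is forced to True.
  then v3 is forced to True.
  then v10 is forced to True.
  then v9 is forced to False.
  then v2 is forced to True.
  then v6 is forced to True.
v4, v5, v7 are now unconstrained; take v4 = True, v5 = False, v7 = True.
Every clause has at least one true literal under this assignment.

v1=F, v2=T, v3=T, v4=T, v5=F, v6=T, v7=T, v8=T, v9=F, v10=T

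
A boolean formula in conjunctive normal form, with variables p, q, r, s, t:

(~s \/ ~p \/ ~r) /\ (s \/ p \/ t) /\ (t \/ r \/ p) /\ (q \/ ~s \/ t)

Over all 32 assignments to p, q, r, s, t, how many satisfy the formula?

Split on p, then s.
  p=1, s=1: remaining (q,r,t) ∈ {(0,0,1); (1,0,0); (1,0,1)} — 3.
  p=1, s=0: q, r, t free → 2^3 = 8.
  p=0, s=1: 5 of the 8 assignments to (q,r,t) work.
  p=0, s=0: remaining (q,r,t) ∈ {(0,0,1); (0,1,1); (1,0,1); (1,1,1)} — 4.
Total: 3 + 8 + 5 + 4 = 20.

20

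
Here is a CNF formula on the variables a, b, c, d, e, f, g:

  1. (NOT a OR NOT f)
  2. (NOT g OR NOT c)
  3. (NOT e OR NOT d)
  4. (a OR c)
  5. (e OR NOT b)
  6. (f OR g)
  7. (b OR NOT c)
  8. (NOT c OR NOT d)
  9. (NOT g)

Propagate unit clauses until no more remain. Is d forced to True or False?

(NOT g) is a unit clause: g = False.
From (f OR g) and g = False: f = True.
In (NOT a OR NOT f), NOT f is now false; NOT a must hold, so a = False.
(a OR c): since a = False, the clause reduces to (c). c = True.
(b OR NOT c) with c = True leaves only b, so b = True.
(e OR NOT b): since b = True, the clause reduces to (e). e = True.
In (NOT e OR NOT d), NOT e is now false; NOT d must hold, so d = False.

False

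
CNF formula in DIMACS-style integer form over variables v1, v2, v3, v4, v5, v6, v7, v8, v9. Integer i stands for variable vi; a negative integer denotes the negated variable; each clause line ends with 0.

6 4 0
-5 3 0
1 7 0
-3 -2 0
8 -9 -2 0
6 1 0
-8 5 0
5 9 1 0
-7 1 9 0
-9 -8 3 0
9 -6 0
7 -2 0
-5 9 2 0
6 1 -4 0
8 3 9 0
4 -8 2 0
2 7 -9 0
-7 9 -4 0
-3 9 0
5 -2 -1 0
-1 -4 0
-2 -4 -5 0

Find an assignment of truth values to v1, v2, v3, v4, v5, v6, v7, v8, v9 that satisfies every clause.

Set v1 = False and propagate.
  then v7 is forced to True.
  then v6 is forced to True.
  then v9 is forced to True.
Try v2 = False.
Try v3 = True.
The remaining clauses are satisfied by v4 = True, v5 = True, v8 = False.
Every clause has at least one true literal under this assignment.
Check each clause:
  1. (v6 || v4) — v4 is true.
  2. (v3 || !v5) — v3 is true.
  3. (v7 || v1) — v7 is true.
  4. (!v3 || !v2) — !v2 is true.
  5. (!v9 || !v2 || v8) — !v2 is true.
  6. (v1 || v6) — v6 is true.
  7. (!v8 || v5) — !v8 is true.
  8. (v5 || v9 || v1) — v9 is true.
  9. (v9 || !v7 || v1) — v9 is true.
  10. (!v9 || !v8 || v3) — !v8 is true.
  11. (v9 || !v6) — v9 is true.
  12. (v7 || !v2) — !v2 is true.
  13. (v9 || !v5 || v2) — v9 is true.
  14. (v6 || !v4 || v1) — v6 is true.
  15. (v3 || v8 || v9) — v9 is true.
  16. (!v8 || v4 || v2) — !v8 is true.
  17. (v7 || v2 || !v9) — v7 is true.
  18. (!v7 || v9 || !v4) — v9 is true.
  19. (!v3 || v9) — v9 is true.
  20. (v5 || !v1 || !v2) — v5 is true.
  21. (!v4 || !v1) — !v1 is true.
  22. (!v5 || !v2 || !v4) — !v2 is true.

v1 = False, v2 = False, v3 = True, v4 = True, v5 = True, v6 = True, v7 = True, v8 = False, v9 = True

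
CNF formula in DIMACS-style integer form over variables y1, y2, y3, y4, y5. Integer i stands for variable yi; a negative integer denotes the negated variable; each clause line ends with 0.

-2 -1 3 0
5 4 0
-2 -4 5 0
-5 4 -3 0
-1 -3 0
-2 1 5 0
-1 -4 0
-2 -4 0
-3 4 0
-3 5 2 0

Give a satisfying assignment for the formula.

Branch on y1: take y1 = False.
Try y2 = False.
Branch on y3: take y3 = False.
For the remaining variables, y4 = True, y5 = False works.
Every clause has at least one true literal under this assignment.

y1=0, y2=0, y3=0, y4=1, y5=0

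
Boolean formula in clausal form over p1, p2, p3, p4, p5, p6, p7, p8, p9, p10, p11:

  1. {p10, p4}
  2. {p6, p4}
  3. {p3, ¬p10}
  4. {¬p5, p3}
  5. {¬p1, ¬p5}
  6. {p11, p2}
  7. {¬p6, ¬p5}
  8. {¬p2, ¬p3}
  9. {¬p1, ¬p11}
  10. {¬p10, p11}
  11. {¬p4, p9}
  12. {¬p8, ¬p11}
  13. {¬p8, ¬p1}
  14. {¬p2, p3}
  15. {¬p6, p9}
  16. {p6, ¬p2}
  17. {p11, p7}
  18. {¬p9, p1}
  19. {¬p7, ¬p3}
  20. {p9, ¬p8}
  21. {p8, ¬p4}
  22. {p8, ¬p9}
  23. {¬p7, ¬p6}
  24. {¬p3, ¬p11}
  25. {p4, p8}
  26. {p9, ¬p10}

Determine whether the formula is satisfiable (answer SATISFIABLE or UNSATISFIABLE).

UNSATISFIABLE

p3 = True:
  propagation gives p2=False, p11=True; an empty clause results — contradiction.
p3 = False:
  propagation gives p10=False, p4=True, p5=False, p9=True; an empty clause results — contradiction.
Every branch closes, so no satisfying assignment exists.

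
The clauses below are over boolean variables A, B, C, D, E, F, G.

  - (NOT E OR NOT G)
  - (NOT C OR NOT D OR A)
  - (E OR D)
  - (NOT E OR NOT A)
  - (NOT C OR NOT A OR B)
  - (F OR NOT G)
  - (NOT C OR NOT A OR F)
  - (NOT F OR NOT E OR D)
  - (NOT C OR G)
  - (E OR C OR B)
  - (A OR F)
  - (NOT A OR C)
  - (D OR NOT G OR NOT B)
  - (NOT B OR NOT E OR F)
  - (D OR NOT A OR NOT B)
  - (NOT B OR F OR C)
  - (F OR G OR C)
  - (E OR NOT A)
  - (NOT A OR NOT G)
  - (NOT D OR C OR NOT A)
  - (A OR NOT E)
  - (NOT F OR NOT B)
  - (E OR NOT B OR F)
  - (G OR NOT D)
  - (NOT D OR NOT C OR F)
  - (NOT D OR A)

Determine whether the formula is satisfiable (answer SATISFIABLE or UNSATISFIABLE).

UNSATISFIABLE

A = True:
  propagation gives E=False; an empty clause results — contradiction.
A = False:
  propagation gives F=True, E=False, D=True; an empty clause results — contradiction.
Every branch closes, so no satisfying assignment exists.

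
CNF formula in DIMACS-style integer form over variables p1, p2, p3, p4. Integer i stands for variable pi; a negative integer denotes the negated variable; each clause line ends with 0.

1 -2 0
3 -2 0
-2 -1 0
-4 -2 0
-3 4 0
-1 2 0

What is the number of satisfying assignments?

3

The models are:
  p1=F p2=F p3=F p4=F
  p1=F p2=F p3=F p4=T
  p1=F p2=F p3=T p4=T
That's 3 in total.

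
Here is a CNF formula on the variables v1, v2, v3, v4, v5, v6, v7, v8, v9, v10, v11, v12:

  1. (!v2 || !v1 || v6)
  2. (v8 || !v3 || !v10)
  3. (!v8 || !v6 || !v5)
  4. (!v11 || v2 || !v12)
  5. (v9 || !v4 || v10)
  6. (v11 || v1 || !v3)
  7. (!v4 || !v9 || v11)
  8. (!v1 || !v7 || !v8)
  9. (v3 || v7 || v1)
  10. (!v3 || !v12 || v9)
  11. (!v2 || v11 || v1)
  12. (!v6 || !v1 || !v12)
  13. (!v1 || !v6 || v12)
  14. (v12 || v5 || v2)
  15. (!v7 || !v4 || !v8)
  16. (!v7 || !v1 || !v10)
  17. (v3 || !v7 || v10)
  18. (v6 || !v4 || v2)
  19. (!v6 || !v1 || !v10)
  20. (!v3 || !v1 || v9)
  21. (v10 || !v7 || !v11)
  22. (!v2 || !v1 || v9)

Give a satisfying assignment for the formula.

v1=T, v2=F, v3=F, v4=F, v5=T, v6=F, v7=F, v8=F, v9=F, v10=F, v11=F, v12=F

Pure literal: v4 appears only negated; assign v4 = False.
Branch on v1: take v1 = True.
Try v2 = False.
The remaining clauses are satisfied by v3 = False, v5 = True, v6 = False, v7 = False, v8 = False, v9 = False, v10 = False, v11 = False, v12 = False.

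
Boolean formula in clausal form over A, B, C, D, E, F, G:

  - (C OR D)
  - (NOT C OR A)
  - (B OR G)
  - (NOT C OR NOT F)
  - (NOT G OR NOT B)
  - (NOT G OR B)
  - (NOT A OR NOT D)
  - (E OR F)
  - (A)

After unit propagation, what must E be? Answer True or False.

True

Unit clause (A) sets A = True.
(NOT A OR NOT D): since A = True, the clause reduces to (NOT D). D = False.
In (D OR C), D is now false; C must hold, so C = True.
(NOT F OR NOT C): since C = True, the clause reduces to (NOT F). F = False.
(F OR E): since F = False, the clause reduces to (E). E = True.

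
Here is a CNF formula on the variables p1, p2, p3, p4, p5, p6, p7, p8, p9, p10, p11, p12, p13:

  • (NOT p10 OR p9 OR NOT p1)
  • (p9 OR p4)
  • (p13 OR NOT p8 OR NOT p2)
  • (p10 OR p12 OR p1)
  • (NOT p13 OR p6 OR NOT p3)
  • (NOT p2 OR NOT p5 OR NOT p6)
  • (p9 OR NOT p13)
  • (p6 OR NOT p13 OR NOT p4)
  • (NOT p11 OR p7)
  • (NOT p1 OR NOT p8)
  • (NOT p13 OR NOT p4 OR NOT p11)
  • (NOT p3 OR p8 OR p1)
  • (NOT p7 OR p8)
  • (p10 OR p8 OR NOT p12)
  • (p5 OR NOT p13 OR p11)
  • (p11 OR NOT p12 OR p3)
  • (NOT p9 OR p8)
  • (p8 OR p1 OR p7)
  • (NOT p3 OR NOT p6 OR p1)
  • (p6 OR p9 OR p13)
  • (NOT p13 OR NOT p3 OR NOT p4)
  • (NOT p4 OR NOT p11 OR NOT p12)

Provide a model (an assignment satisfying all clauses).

p1=False  p2=False  p3=False  p4=False  p5=False  p6=True  p7=True  p8=True  p9=True  p10=True  p11=True  p12=True  p13=True

Check each clause:
  1. (NOT p10 OR p9 OR NOT p1) — p9 is true.
  2. (p4 OR p9) — p9 is true.
  3. (NOT p8 OR NOT p2 OR p13) — p13 is true.
  4. (p12 OR p1 OR p10) — p10 is true.
  5. (p6 OR NOT p3 OR NOT p13) — NOT p3 is true.
  6. (NOT p5 OR NOT p2 OR NOT p6) — NOT p5 is true.
  7. (p9 OR NOT p13) — p9 is true.
  8. (NOT p4 OR NOT p13 OR p6) — NOT p4 is true.
  9. (p7 OR NOT p11) — p7 is true.
  10. (NOT p1 OR NOT p8) — NOT p1 is true.
  11. (NOT p4 OR NOT p13 OR NOT p11) — NOT p4 is true.
  12. (NOT p3 OR p8 OR p1) — p8 is true.
  13. (NOT p7 OR p8) — p8 is true.
  14. (NOT p12 OR p10 OR p8) — p8 is true.
  15. (p11 OR p5 OR NOT p13) — p11 is true.
  16. (p11 OR p3 OR NOT p12) — p11 is true.
  17. (p8 OR NOT p9) — p8 is true.
  18. (p7 OR p1 OR p8) — p8 is true.
  19. (NOT p3 OR NOT p6 OR p1) — NOT p3 is true.
  20. (p13 OR p6 OR p9) — p9 is true.
  21. (NOT p4 OR NOT p13 OR NOT p3) — NOT p4 is true.
  22. (NOT p11 OR NOT p4 OR NOT p12) — NOT p4 is true.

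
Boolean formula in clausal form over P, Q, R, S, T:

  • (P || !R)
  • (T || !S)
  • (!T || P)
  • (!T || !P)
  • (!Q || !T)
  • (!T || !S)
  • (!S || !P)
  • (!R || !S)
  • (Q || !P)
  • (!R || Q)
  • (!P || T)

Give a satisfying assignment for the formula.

P=0, Q=0, R=0, S=0, T=0

R occurs only negated in the remaining clauses — set R = False.
S occurs only negated in the remaining clauses — set S = False.
Branch on P: take P = False.
  then T is forced to False.
Q is now unconstrained; take Q = False.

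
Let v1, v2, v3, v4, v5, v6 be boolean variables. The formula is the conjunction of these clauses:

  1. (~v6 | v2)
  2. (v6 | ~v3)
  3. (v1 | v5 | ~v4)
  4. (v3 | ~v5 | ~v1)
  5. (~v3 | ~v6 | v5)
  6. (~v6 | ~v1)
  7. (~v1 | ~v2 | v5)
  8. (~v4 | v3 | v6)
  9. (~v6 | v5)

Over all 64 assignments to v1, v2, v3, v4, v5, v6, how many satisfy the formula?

9

Case analysis on v6 and v5:
  v6=1, v5=1: remaining (v1,v2,v3,v4) ∈ {(0,1,0,0); (0,1,0,1); (0,1,1,0); (0,1,1,1)} — 4.
  v6=1, v5=0: a clause becomes empty — 0.
  v6=0, v5=1: remaining (v1,v2,v3,v4) ∈ {(0,0,0,0); (0,1,0,0)} — 2.
  v6=0, v5=0: remaining (v1,v2,v3,v4) ∈ {(0,0,0,0); (0,1,0,0); (1,0,0,0)} — 3.
Total: 4 + 0 + 2 + 3 = 9.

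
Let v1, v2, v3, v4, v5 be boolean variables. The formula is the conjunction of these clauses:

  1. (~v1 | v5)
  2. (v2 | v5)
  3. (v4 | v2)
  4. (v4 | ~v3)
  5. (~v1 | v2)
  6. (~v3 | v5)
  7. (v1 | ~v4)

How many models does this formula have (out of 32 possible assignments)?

5

The models are:
  v1=F v2=T v3=F v4=F v5=F
  v1=F v2=T v3=F v4=F v5=T
  v1=T v2=T v3=F v4=F v5=T
  v1=T v2=T v3=F v4=T v5=T
  v1=T v2=T v3=T v4=T v5=T
That's 5 in total.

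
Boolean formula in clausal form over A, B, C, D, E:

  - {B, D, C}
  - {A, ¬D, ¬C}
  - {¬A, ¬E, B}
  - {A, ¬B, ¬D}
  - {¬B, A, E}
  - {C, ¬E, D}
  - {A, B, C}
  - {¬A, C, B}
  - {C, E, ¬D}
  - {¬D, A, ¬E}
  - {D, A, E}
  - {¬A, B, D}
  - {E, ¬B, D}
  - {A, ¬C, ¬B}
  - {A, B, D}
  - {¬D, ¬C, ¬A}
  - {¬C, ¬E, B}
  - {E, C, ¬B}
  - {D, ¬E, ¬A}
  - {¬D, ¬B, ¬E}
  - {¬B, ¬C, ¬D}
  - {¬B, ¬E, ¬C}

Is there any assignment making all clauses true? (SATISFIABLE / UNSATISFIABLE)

UNSATISFIABLE

B = True:
  D = True:
    propagation gives A=True, C=False, E=True; an empty clause results — contradiction.
  D = False:
    propagation gives E=True, C=True; an empty clause results — contradiction.
B = False:
  A = True:
    propagation gives E=False, C=True, D=True; an empty clause results — contradiction.
  A = False:
    propagation gives C=True, D=False; an empty clause results — contradiction.
Every branch closes, so no satisfying assignment exists.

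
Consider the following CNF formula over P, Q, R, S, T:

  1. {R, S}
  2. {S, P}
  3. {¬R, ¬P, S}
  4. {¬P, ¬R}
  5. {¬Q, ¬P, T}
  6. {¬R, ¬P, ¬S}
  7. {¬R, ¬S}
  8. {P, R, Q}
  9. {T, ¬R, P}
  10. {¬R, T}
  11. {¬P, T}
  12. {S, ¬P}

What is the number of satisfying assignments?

4

The models are:
  P=0 Q=1 R=0 S=1 T=0
  P=0 Q=1 R=0 S=1 T=1
  P=1 Q=0 R=0 S=1 T=1
  P=1 Q=1 R=0 S=1 T=1
That's 4 in total.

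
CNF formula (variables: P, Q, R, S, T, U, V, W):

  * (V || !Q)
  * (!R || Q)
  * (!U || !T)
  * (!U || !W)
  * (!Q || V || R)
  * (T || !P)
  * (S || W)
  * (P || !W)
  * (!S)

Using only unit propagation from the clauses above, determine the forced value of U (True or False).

(!S) stands alone — S = False.
(W || S): since S = False, the clause reduces to (W). W = True.
From (!W || !U) and W = True: U = False.

False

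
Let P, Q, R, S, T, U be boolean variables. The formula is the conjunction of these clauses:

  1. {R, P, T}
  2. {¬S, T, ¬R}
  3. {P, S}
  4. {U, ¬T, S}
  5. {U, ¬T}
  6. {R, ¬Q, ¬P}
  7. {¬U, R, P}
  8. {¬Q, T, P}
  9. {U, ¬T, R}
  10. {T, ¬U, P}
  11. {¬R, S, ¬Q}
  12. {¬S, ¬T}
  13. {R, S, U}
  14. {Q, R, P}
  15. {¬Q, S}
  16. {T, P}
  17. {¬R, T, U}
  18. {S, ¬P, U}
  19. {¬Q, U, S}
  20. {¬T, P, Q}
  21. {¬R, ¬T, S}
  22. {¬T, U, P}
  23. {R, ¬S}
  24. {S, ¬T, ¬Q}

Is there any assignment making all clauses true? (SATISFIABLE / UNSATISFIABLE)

SATISFIABLE

Set P = True and propagate.
The remaining clauses are satisfied by Q = False, R = False, S = False, T = True, U = True.
So P=1, Q=0, R=0, S=0, T=1, U=1 is a satisfying assignment.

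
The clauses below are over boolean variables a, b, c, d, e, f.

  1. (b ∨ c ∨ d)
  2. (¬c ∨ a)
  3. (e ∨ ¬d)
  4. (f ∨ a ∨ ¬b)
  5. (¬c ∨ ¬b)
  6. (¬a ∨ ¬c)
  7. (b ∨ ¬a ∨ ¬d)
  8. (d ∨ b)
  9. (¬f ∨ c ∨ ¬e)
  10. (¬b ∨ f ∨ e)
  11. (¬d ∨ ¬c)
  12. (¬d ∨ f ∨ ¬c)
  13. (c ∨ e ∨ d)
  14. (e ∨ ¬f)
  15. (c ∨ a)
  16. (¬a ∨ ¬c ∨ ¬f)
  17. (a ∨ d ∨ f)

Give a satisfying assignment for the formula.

a=T, b=T, c=F, d=T, e=T, f=F

Check each clause:
  1. (d ∨ b ∨ c) — b is true.
  2. (¬c ∨ a) — a is true.
  3. (e ∨ ¬d) — e is true.
  4. (f ∨ ¬b ∨ a) — a is true.
  5. (¬b ∨ ¬c) — ¬c is true.
  6. (¬c ∨ ¬a) — ¬c is true.
  7. (¬a ∨ b ∨ ¬d) — b is true.
  8. (d ∨ b) — b is true.
  9. (¬e ∨ c ∨ ¬f) — ¬f is true.
  10. (f ∨ e ∨ ¬b) — e is true.
  11. (¬c ∨ ¬d) — ¬c is true.
  12. (¬d ∨ ¬c ∨ f) — ¬c is true.
  13. (d ∨ c ∨ e) — d is true.
  14. (e ∨ ¬f) — ¬f is true.
  15. (a ∨ c) — a is true.
  16. (¬a ∨ ¬c ∨ ¬f) — ¬f is true.
  17. (d ∨ f ∨ a) — a is true.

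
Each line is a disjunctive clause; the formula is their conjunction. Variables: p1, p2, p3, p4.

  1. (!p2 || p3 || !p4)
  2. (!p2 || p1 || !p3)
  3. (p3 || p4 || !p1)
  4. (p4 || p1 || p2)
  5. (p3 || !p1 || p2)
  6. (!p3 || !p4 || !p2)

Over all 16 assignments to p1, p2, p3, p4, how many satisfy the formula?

6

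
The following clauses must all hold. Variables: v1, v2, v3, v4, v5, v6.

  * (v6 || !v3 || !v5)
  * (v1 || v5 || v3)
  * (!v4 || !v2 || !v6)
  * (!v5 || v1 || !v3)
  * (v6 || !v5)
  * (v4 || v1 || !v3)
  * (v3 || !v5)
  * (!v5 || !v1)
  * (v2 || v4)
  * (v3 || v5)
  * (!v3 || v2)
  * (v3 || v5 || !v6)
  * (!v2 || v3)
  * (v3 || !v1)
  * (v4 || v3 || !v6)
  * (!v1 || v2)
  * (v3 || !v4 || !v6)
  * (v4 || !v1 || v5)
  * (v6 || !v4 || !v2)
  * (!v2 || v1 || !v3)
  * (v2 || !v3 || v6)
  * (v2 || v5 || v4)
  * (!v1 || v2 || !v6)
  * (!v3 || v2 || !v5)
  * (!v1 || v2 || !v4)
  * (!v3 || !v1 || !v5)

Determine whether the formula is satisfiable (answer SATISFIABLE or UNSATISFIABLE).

v3 = True:
  propagation gives v2=True, v1=True, v5=False, v4=True; an empty clause results — contradiction.
v3 = False:
  propagation gives v5=False; an empty clause results — contradiction.
Every branch closes, so no satisfying assignment exists.

UNSATISFIABLE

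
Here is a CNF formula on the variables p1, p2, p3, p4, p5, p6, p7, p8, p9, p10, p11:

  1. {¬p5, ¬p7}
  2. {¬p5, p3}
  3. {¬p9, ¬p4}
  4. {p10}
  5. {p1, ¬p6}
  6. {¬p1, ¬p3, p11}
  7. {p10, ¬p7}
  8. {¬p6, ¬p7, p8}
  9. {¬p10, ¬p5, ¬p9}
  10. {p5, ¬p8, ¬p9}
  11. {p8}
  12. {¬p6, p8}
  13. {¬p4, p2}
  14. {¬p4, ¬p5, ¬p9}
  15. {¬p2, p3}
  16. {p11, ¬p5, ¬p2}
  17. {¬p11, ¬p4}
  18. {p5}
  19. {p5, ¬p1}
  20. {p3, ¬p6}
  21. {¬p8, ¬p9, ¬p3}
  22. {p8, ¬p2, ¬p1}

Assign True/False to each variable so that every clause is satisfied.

p1 = True, p2 = True, p3 = True, p4 = False, p5 = True, p6 = True, p7 = False, p8 = True, p9 = False, p10 = True, p11 = True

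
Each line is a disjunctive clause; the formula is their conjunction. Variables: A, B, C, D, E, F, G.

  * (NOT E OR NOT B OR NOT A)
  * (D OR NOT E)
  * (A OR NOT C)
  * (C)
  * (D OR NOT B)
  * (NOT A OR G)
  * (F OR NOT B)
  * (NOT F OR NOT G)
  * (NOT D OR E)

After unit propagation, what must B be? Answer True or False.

(C) stands alone — C = True.
From (A OR NOT C) and C = True: A = True.
In (NOT A OR G), NOT A is now false; G must hold, so G = True.
(NOT G OR NOT F) with G = True leaves only NOT F, so F = False.
(F OR NOT B): since F = False, the clause reduces to (NOT B). B = False.

False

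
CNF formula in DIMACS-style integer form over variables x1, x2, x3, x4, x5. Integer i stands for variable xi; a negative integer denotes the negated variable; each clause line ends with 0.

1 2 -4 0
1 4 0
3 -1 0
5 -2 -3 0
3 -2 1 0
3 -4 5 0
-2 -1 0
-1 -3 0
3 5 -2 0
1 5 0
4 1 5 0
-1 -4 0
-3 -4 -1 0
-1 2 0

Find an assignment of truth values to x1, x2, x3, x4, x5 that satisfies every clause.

x1=False  x2=True  x3=True  x4=True  x5=True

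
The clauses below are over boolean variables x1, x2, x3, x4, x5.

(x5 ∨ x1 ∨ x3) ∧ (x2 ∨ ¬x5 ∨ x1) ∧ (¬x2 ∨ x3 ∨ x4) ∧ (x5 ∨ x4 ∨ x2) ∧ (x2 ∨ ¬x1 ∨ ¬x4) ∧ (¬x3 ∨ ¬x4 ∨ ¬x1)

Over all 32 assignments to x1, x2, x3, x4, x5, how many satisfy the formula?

12

Split on x1, then x2.
  x1=T, x2=T: remaining (x3,x4,x5) ∈ {(F,T,F); (F,T,T); (T,F,F); (T,F,T)} — 4.
  x1=T, x2=F: remaining (x3,x4,x5) ∈ {(F,F,T); (T,F,T)} — 2.
  x1=F, x2=T: 5 of the 8 assignments to (x3,x4,x5) work.
  x1=F, x2=F: remaining (x3,x4,x5) ∈ {(T,T,F)} — 1.
Total: 4 + 2 + 5 + 1 = 12.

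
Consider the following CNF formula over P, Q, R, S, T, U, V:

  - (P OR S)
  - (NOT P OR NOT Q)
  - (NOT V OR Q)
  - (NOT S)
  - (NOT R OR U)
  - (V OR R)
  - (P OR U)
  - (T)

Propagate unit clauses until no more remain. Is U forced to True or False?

True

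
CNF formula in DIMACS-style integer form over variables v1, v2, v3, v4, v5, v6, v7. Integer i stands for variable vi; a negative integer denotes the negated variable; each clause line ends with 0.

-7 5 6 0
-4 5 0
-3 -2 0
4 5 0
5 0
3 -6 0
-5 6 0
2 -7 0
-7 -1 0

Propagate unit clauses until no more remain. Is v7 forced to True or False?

False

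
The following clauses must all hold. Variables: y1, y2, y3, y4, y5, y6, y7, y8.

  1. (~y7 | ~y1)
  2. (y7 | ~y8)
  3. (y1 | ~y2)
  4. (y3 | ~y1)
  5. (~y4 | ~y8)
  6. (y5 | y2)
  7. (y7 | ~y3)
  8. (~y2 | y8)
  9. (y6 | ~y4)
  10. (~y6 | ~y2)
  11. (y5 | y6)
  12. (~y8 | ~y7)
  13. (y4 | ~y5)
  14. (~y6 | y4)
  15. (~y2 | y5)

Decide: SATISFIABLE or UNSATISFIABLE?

SATISFIABLE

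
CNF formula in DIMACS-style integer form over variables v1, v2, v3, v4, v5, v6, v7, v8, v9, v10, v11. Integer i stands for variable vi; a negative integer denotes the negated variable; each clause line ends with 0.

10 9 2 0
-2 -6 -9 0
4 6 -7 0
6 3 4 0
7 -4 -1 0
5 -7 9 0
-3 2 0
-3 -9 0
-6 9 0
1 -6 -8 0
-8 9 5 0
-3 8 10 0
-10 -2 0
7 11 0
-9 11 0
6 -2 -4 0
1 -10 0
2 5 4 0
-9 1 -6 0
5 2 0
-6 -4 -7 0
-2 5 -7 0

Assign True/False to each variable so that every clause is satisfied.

v1=False, v2=False, v3=False, v4=True, v5=True, v6=False, v7=False, v8=True, v9=True, v10=False, v11=True

Check each clause:
  1. {v2, v9, v10} — v9 is true.
  2. {¬v6, ¬v2, ¬v9} — ¬v6 is true.
  3. {v4, v6, ¬v7} — ¬v7 is true.
  4. {v4, v6, v3} — v4 is true.
  5. {¬v1, v7, ¬v4} — ¬v1 is true.
  6. {v5, ¬v7, v9} — v9 is true.
  7. {¬v3, v2} — ¬v3 is true.
  8. {¬v9, ¬v3} — ¬v3 is true.
  9. {¬v6, v9} — v9 is true.
  10. {¬v8, v1, ¬v6} — ¬v6 is true.
  11. {v9, ¬v8, v5} — v9 is true.
  12. {v8, ¬v3, v10} — v8 is true.
  13. {¬v10, ¬v2} — ¬v2 is true.
  14. {v7, v11} — v11 is true.
  15. {¬v9, v11} — v11 is true.
  16. {v6, ¬v2, ¬v4} — ¬v2 is true.
  17. {v1, ¬v10} — ¬v10 is true.
  18. {v4, v5, v2} — v4 is true.
  19. {¬v9, v1, ¬v6} — ¬v6 is true.
  20. {v5, v2} — v5 is true.
  21. {¬v4, ¬v7, ¬v6} — ¬v7 is true.
  22. {¬v2, ¬v7, v5} — ¬v7 is true.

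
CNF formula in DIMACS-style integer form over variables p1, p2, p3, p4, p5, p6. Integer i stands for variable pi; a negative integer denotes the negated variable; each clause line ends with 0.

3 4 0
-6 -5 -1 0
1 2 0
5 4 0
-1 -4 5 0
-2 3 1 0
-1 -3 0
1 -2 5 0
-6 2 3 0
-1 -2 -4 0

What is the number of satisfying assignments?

5

The models are:
  p1=F p2=T p3=T p4=F p5=T p6=F
  p1=F p2=T p3=T p4=F p5=T p6=T
  p1=F p2=T p3=T p4=T p5=T p6=F
  p1=F p2=T p3=T p4=T p5=T p6=T
  p1=T p2=F p3=F p4=T p5=T p6=F
Count: 5.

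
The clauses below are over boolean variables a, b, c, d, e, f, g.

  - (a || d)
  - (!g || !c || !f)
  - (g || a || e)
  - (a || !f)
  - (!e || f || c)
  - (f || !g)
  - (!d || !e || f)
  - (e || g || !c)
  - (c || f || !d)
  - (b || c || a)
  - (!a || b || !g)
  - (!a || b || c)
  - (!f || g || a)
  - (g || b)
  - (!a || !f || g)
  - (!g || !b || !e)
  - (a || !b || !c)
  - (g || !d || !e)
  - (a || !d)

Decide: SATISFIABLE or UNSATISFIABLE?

Try a = True.
Branch on b: take b = True.
Branch on c: take c = False.
The remaining clauses are satisfied by d = False, e = False, f = False, g = False.
So a = True, b = True, c = False, d = False, e = False, f = False, g = False is a satisfying assignment.

SATISFIABLE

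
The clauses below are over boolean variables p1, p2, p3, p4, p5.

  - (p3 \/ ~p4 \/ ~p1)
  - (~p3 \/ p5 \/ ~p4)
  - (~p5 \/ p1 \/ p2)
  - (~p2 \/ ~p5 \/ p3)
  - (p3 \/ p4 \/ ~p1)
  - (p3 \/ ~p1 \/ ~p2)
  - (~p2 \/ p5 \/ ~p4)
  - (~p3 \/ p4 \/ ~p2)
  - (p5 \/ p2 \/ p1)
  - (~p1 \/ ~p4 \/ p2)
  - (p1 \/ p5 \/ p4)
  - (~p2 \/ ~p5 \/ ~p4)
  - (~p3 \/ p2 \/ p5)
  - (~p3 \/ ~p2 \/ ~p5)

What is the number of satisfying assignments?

1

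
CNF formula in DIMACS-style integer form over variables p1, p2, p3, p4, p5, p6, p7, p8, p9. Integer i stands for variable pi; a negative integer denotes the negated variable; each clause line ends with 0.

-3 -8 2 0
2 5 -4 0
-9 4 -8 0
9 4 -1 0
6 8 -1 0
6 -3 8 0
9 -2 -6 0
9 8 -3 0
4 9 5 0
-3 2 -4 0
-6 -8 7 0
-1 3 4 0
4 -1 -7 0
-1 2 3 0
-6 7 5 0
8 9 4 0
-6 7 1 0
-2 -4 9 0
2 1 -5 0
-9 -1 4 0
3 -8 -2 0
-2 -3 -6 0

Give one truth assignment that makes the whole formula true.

p1=F  p2=T  p3=F  p4=T  p5=T  p6=F  p7=F  p8=F  p9=T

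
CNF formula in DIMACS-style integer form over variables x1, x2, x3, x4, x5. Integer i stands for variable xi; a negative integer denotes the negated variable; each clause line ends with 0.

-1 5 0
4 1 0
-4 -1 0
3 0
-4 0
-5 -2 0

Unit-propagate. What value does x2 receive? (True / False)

False

(x3) stands alone — x3 = True.
(!x4) is a unit clause: x4 = False.
(x1 || x4): since x4 = False, the clause reduces to (x1). x1 = True.
In (x5 || !x1), !x1 is now false; x5 must hold, so x5 = True.
In (!x2 || !x5), !x5 is now false; !x2 must hold, so x2 = False.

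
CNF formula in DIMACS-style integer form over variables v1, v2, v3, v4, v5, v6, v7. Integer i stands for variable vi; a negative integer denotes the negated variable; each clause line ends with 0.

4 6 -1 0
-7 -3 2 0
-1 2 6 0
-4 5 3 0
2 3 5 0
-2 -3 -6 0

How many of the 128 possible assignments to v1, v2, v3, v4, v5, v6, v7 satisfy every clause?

56

Case analysis on v2 and v3:
  v2=T, v3=T: v5, v7 free; 3 ways for (v1,v4,v6) × 2^2 = 12.
  v2=T, v3=F: v7 free; 10 ways for (v1,v4,v5,v6) × 2^1 = 20.
  v2=F, v3=T: v4, v5 free; 3 ways for (v1,v6,v7) × 2^2 = 12.
  v2=F, v3=F: v4, v7 free; 3 ways for (v1,v5,v6) × 2^2 = 12.
Total: 12 + 20 + 12 + 12 = 56.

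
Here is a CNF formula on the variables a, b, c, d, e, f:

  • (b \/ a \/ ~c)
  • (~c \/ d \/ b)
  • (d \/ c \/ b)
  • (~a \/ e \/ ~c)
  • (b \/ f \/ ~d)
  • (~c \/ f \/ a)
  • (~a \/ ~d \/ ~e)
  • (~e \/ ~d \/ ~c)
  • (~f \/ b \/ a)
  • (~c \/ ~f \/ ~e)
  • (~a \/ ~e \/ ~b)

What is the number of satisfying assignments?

15

Split on c, then a.
  c=T, a=T: a clause becomes empty — 0.
  c=T, a=F: remaining (b,d,e,f) ∈ {(T,F,F,T); (T,T,F,T)} — 2.
  c=F, a=T: 5 of the 16 assignments to (b,d,e,f) work.
  c=F, a=F: forces b=T; d, e, f free → 2^3 = 8.
Total: 0 + 2 + 5 + 8 = 15.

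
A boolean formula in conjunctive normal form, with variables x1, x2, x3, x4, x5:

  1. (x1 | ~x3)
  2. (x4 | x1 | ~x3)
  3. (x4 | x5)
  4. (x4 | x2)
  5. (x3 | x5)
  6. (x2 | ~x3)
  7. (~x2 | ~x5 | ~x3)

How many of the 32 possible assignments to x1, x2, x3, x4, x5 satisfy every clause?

7

Satisfying assignments:
  x1=F x2=F x3=F x4=T x5=T
  x1=F x2=T x3=F x4=F x5=T
  x1=F x2=T x3=F x4=T x5=T
  x1=T x2=F x3=F x4=T x5=T
  x1=T x2=T x3=F x4=F x5=T
  x1=T x2=T x3=F x4=T x5=T
  x1=T x2=T x3=T x4=T x5=F
Count: 7.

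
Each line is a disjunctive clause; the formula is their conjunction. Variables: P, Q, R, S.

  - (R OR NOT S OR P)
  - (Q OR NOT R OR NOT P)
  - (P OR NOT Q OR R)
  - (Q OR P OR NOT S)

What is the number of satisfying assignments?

10

Case analysis on P and Q:
  P=T, Q=T: remaining (R,S) ∈ {(F,F); (F,T); (T,F); (T,T)} — 4.
  P=T, Q=F: remaining (R,S) ∈ {(F,F); (F,T)} — 2.
  P=F, Q=T: remaining (R,S) ∈ {(T,F); (T,T)} — 2.
  P=F, Q=F: remaining (R,S) ∈ {(F,F); (T,F)} — 2.
Total: 4 + 2 + 2 + 2 = 10.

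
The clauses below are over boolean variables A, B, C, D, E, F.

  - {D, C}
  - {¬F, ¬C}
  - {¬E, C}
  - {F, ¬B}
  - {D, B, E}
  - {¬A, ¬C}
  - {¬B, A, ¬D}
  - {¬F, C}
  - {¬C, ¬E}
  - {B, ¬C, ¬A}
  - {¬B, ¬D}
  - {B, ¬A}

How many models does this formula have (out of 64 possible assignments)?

2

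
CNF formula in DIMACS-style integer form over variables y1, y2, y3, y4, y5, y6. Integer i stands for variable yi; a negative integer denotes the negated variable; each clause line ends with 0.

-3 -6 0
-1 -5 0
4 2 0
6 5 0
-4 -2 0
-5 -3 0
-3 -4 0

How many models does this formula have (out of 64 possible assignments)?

Split on y3, then y4.
  y3=1, y4=1: a clause becomes empty — 0.
  y3=1, y4=0: a clause becomes empty — 0.
  y3=0, y4=1: remaining (y1,y2,y5,y6) ∈ {(0,0,0,1); (0,0,1,0); (0,0,1,1); (1,0,0,1)} — 4.
  y3=0, y4=0: remaining (y1,y2,y5,y6) ∈ {(0,1,0,1); (0,1,1,0); (0,1,1,1); (1,1,0,1)} — 4.
Total: 0 + 0 + 4 + 4 = 8.

8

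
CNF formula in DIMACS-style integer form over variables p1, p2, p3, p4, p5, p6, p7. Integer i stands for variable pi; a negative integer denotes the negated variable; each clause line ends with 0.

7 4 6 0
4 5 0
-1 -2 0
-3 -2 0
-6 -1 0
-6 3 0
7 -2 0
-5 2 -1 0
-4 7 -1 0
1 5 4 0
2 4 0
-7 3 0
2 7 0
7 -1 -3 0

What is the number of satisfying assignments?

5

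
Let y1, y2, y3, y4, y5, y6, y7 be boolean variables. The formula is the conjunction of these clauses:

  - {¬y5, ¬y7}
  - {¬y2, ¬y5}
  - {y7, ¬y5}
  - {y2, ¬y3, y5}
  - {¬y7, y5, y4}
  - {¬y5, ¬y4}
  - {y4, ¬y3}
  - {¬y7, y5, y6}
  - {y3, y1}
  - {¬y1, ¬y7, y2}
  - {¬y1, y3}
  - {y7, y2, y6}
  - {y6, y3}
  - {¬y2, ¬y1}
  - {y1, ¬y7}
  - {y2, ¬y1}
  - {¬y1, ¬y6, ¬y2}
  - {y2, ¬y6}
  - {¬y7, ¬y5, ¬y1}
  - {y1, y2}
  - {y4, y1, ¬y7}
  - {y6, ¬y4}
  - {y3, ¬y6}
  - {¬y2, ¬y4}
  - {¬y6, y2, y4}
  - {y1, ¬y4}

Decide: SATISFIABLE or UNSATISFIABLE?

UNSATISFIABLE

y1 = True:
  propagation gives y3=True, y4=True, y5=False, y2=True; an empty clause results — contradiction.
y1 = False:
  propagation gives y3=True, y4=True; an empty clause results — contradiction.
Every branch closes, so no satisfying assignment exists.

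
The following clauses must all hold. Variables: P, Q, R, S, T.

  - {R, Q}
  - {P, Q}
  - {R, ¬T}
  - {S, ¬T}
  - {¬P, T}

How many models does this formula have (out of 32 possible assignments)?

7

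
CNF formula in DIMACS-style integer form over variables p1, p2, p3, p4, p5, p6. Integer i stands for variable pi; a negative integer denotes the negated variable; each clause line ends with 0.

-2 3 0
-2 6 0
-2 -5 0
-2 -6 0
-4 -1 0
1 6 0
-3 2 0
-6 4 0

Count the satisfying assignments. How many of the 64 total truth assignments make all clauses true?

The models are:
  p1=0 p2=0 p3=0 p4=1 p5=0 p6=1
  p1=0 p2=0 p3=0 p4=1 p5=1 p6=1
  p1=1 p2=0 p3=0 p4=0 p5=0 p6=0
  p1=1 p2=0 p3=0 p4=0 p5=1 p6=0
That's 4 in total.

4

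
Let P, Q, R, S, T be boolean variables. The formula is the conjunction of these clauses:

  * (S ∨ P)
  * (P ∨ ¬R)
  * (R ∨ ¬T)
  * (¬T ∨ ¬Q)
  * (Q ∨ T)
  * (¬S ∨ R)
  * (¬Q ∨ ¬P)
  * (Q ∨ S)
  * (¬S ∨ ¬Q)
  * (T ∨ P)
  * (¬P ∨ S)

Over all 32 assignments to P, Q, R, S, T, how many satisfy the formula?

The models are:
  P=T Q=F R=T S=T T=T
That's 1 in total.

1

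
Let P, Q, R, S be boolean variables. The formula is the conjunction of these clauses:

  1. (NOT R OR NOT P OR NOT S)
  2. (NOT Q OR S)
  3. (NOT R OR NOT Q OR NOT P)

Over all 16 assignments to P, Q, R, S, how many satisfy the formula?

10

Split on P, then Q.
  P=T, Q=T: remaining (R,S) ∈ {(F,T)} — 1.
  P=T, Q=F: remaining (R,S) ∈ {(F,F); (F,T); (T,F)} — 3.
  P=F, Q=T: remaining (R,S) ∈ {(F,T); (T,T)} — 2.
  P=F, Q=F: remaining (R,S) ∈ {(F,F); (F,T); (T,F); (T,T)} — 4.
Total: 1 + 3 + 2 + 4 = 10.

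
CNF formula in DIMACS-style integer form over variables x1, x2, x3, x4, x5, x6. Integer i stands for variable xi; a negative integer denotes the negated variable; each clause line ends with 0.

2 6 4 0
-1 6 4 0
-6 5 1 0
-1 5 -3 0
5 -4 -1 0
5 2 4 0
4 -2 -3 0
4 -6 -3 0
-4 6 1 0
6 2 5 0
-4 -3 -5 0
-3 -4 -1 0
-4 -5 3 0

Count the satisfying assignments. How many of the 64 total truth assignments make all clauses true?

7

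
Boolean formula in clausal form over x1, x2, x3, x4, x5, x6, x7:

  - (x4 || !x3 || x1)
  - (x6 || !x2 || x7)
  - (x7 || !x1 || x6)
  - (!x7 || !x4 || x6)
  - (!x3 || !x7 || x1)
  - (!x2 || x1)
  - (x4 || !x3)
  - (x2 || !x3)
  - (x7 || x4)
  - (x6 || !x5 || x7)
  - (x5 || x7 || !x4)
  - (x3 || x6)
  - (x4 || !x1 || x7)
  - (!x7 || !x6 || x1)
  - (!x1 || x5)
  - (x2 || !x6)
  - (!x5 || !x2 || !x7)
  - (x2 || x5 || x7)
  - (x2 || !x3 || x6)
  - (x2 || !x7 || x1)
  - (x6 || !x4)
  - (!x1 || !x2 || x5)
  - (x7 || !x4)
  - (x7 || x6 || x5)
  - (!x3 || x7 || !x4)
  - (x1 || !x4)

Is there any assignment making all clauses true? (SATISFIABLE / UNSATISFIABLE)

UNSATISFIABLE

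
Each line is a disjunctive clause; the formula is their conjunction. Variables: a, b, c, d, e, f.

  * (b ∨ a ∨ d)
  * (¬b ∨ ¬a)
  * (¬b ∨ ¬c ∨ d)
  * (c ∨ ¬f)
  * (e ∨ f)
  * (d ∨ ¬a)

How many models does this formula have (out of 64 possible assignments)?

13

Split on a, then b.
  a=T, b=T: a clause becomes empty — 0.
  a=T, b=F: remaining (c,d,e,f) ∈ {(F,T,T,F); (T,T,F,T); (T,T,T,F); (T,T,T,T)} — 4.
  a=F, b=T: 5 of the 16 assignments to (c,d,e,f) work.
  a=F, b=F: remaining (c,d,e,f) ∈ {(F,T,T,F); (T,T,F,T); (T,T,T,F); (T,T,T,T)} — 4.
Total: 0 + 4 + 5 + 4 = 13.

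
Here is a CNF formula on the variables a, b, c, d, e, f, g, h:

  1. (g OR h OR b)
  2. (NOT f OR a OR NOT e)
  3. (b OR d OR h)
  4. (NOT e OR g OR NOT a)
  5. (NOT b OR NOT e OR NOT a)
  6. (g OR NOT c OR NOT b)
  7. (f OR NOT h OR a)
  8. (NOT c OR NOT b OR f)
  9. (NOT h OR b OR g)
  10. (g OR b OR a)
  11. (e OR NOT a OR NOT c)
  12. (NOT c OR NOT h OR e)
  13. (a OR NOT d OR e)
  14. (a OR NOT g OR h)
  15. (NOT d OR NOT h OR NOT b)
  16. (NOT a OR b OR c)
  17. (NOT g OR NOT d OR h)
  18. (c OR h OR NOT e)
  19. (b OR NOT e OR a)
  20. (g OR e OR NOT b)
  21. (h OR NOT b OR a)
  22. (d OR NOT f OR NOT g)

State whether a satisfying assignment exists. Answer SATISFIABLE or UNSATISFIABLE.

Branch on a: take a = True.
The remaining clauses are satisfied by b = False, c = True, d = False, e = True, f = False, g = True, h = True.
Every clause has at least one true literal under this assignment.
So a = True, b = False, c = True, d = False, e = True, f = False, g = True, h = True is a satisfying assignment.

SATISFIABLE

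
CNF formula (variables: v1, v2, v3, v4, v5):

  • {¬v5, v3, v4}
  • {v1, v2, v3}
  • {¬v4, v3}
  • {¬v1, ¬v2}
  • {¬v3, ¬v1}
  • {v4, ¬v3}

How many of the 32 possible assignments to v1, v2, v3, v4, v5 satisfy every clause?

6

The models are:
  v1=0 v2=0 v3=1 v4=1 v5=0
  v1=0 v2=0 v3=1 v4=1 v5=1
  v1=0 v2=1 v3=0 v4=0 v5=0
  v1=0 v2=1 v3=1 v4=1 v5=0
  v1=0 v2=1 v3=1 v4=1 v5=1
  v1=1 v2=0 v3=0 v4=0 v5=0
Count: 6.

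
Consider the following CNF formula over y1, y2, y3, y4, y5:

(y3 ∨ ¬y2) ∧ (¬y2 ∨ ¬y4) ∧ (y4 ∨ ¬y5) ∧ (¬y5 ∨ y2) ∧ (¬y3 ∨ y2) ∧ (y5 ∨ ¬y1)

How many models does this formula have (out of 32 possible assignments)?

3

Satisfying assignments:
  y1=F y2=F y3=F y4=F y5=F
  y1=F y2=F y3=F y4=T y5=F
  y1=F y2=T y3=T y4=F y5=F
Count: 3.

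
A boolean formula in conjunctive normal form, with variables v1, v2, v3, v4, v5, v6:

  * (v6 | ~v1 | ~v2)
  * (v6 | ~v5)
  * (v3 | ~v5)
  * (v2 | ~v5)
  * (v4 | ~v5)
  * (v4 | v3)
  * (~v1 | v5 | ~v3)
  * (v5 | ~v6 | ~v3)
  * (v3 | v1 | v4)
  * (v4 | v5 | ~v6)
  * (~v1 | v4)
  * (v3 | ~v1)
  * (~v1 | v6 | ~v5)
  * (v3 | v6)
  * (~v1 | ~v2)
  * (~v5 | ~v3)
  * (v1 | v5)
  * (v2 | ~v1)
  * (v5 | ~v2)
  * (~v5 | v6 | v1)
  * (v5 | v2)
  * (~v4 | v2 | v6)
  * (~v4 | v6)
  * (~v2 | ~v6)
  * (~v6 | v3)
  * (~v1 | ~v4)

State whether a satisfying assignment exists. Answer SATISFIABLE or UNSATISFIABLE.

UNSATISFIABLE

v5 = True:
  propagation gives v6=True, v3=True; an empty clause results — contradiction.
v5 = False:
  propagation gives v1=True, v3=False; an empty clause results — contradiction.
Every branch closes, so no satisfying assignment exists.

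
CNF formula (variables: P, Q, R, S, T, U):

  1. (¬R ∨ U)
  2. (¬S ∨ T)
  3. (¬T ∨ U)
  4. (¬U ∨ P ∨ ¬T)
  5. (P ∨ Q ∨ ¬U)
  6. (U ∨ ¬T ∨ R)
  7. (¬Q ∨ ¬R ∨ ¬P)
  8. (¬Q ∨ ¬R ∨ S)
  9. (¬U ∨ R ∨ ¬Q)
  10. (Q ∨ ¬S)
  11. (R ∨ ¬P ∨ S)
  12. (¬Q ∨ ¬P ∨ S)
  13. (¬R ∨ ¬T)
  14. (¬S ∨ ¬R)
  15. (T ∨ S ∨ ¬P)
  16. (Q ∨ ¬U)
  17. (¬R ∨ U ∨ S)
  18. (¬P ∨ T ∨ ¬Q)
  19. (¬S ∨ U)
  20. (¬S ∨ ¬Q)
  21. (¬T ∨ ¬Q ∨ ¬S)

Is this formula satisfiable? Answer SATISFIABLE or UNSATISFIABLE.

SATISFIABLE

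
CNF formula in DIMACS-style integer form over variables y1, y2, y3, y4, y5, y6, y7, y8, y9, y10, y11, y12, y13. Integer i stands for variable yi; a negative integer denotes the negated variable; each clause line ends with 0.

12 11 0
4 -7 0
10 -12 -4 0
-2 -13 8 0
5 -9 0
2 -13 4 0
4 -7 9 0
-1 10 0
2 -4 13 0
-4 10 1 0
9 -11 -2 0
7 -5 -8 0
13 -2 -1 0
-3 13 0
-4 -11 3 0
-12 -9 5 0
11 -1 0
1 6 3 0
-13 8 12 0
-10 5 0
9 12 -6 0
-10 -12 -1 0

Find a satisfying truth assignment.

y1=F  y2=T  y3=T  y4=F  y5=F  y6=F  y7=F  y8=T  y9=F  y10=F  y11=F  y12=T  y13=T

Try y1 = False.
Try y2 = True.
Branch on y3: take y3 = True.
  then y13 is forced to True.
  then y8 is forced to True.
For the remaining variables, y4 = False, y5 = False, y6 = False, y7 = False, y9 = False, y10 = False, y11 = False, y12 = True works.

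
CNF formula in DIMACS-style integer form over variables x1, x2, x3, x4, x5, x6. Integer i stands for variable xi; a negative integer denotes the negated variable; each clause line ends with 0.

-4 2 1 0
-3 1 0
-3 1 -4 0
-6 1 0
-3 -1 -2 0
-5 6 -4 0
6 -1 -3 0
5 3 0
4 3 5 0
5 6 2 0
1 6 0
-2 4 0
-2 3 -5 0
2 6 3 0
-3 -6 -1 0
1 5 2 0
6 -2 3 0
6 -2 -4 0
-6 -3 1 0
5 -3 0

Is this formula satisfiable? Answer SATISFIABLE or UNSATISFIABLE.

Branch on x1: take x1 = True.
Try x2 = False.
Branch on x3: take x3 = False.
  then x5 is forced to True.
  then x6 is forced to True.
x4 is now unconstrained; take x4 = False.
So x1=T  x2=F  x3=F  x4=F  x5=T  x6=T is a satisfying assignment.

SATISFIABLE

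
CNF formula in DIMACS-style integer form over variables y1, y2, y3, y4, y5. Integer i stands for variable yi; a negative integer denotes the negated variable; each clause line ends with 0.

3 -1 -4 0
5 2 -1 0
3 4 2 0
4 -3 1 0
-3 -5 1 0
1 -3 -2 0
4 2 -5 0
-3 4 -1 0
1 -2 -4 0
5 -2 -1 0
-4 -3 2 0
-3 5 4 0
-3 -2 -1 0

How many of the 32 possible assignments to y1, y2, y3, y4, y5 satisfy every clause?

5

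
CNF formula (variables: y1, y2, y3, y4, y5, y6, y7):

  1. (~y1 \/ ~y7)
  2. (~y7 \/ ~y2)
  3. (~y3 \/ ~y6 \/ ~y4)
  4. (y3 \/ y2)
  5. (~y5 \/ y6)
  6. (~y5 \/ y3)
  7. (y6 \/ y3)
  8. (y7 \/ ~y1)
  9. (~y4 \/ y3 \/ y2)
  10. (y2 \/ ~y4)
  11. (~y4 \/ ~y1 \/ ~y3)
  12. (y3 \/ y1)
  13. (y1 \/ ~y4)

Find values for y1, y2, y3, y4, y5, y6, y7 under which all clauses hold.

y1 = 0  y2 = 0  y3 = 1  y4 = 0  y5 = 0  y6 = 1  y7 = 1

Pure literal: y4 appears only negated; assign y4 = False.
Pure literal: y5 appears only negated; assign y5 = False.
Set y1 = False and propagate.
  then y3 is forced to True.
Branch on y2: take y2 = False.
y6, y7 are now unconstrained; take y6 = True, y7 = True.
Every clause has at least one true literal under this assignment.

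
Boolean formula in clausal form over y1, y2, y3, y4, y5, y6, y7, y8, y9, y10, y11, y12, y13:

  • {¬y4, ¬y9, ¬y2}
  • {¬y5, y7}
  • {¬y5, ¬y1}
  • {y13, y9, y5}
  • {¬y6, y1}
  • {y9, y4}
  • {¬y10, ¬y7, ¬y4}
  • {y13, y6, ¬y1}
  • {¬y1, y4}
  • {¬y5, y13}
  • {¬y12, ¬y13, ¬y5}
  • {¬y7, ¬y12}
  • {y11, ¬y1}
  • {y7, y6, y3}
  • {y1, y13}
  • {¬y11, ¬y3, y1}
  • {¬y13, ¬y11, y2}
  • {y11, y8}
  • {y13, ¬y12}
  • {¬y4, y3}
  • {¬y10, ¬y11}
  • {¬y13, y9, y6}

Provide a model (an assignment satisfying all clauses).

y8 occurs only positively in the remaining clauses — set y8 = True.
Pure literal: y10 appears only negated; assign y10 = False.
Branch on y1: take y1 = False.
  then y6 is forced to False.
  then y13 is forced to True.
  then y9 is forced to True.
Branch on y2: take y2 = False.
  then y11 is forced to False.
Try y3 = True.
For the remaining variables, y4 = True, y5 = True, y7 = True, y12 = False works.

y1=False, y2=False, y3=True, y4=True, y5=True, y6=False, y7=True, y8=True, y9=True, y10=False, y11=False, y12=False, y13=True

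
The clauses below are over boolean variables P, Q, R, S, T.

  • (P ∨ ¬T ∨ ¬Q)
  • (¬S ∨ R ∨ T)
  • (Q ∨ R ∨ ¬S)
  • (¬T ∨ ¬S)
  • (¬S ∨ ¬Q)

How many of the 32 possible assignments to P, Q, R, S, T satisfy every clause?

16

Split on S, then Q.
  S=T, Q=T: a clause becomes empty — 0.
  S=T, Q=F: remaining (P,R,T) ∈ {(F,T,F); (T,T,F)} — 2.
  S=F, Q=T: R free; 3 ways for (P,T) × 2^1 = 6.
  S=F, Q=F: P, R, T free → 2^3 = 8.
Total: 0 + 2 + 6 + 8 = 16.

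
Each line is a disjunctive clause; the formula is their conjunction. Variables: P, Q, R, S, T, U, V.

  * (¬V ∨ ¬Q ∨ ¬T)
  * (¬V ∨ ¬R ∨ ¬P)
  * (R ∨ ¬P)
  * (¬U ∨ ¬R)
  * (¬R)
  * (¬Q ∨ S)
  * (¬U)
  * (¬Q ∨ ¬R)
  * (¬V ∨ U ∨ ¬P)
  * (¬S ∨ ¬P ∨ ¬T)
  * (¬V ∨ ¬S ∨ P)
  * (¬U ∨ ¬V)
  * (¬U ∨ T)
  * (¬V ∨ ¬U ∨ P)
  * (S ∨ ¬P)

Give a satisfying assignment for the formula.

The clause (¬R) is unit: R must be False.
(¬P) is a unit clause, so P = False.
The clause (¬U) is unit: U must be False.
Pure literal: Q appears only negated; assign Q = False.
V occurs only negated in the remaining clauses — set V = False.
S, T are now unconstrained; take S = False, T = True.
Every clause has at least one true literal under this assignment.
Check each clause:
  1. (¬T ∨ ¬V ∨ ¬Q) — ¬V is true.
  2. (¬P ∨ ¬V ∨ ¬R) — ¬V is true.
  3. (R ∨ ¬P) — ¬P is true.
  4. (¬U ∨ ¬R) — ¬U is true.
  5. (¬R) — ¬R is true.
  6. (¬Q ∨ S) — ¬Q is true.
  7. (¬U) — ¬U is true.
  8. (¬R ∨ ¬Q) — ¬R is true.
  9. (¬P ∨ ¬V ∨ U) — ¬V is true.
  10. (¬S ∨ ¬T ∨ ¬P) — ¬S is true.
  11. (P ∨ ¬V ∨ ¬S) — ¬S is true.
  12. (¬U ∨ ¬V) — ¬V is true.
  13. (T ∨ ¬U) — ¬U is true.
  14. (¬U ∨ P ∨ ¬V) — ¬U is true.
  15. (S ∨ ¬P) — ¬P is true.

P = 0  Q = 0  R = 0  S = 0  T = 1  U = 0  V = 0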